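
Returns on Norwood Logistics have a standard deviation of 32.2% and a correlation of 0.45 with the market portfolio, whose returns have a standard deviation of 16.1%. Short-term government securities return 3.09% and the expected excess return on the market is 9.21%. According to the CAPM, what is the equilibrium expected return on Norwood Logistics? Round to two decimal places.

11.38%

β = ρ × σ_i / σ_m = 0.45 × 32.2% / 16.1% = 0.9000
E(R) = 3.09% + 0.9000 × 9.21% = 11.38%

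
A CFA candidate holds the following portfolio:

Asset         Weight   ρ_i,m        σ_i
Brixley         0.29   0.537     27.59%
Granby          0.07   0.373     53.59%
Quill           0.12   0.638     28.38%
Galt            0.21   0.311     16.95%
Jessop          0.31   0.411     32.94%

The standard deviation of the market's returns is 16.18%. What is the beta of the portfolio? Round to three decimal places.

β_Brixley = 0.537 × 27.59% / 16.18% = 0.9157
β_Granby = 0.373 × 53.59% / 16.18% = 1.2354
β_Quill = 0.638 × 28.38% / 16.18% = 1.1191
β_Galt = 0.311 × 16.95% / 16.18% = 0.3258
β_Jessop = 0.411 × 32.94% / 16.18% = 0.8367
β_P = Σ w_i β_i = 0.29×0.9157 + 0.07×1.2354 + 0.12×1.1191 + 0.21×0.3258 + 0.31×0.8367 = 0.8141

0.814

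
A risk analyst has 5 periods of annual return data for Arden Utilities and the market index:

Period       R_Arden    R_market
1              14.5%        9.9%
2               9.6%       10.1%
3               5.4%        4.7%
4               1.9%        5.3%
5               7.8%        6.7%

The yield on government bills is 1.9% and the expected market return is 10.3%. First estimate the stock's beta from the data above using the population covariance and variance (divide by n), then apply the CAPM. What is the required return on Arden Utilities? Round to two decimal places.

15.13%

Mean R_i = (14.5 + 9.6 + 5.4 + 1.9 + 7.8) / 5 = 7.8400%
Mean R_m = (9.9 + 10.1 + 4.7 + 5.3 + 6.7) / 5 = 7.3400%
Σ(R_i − R̄_i)(R_m − R̄_m) = 40.4920  ⇒  Cov = 40.4920 / 5 = 8.0984
Σ(R_m − R̄_m)² = 25.7120  ⇒  Var(R_m) = 25.7120 / 5 = 5.1424
β = Cov / Var(R_m) = 8.0984 / 5.1424 = 1.5748
MRP = 10.3% − 1.9% = 8.40%
E(R) = R_f + β × MRP = 1.9% + 1.5748 × 8.4% = 15.13%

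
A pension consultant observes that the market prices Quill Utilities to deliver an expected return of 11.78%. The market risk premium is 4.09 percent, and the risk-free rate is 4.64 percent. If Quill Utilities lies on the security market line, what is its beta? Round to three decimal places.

1.746

β = (E(R) − R_f) / MRP = (11.78% − 4.64%) / 4.09% = 7.14% / 4.09% = 1.746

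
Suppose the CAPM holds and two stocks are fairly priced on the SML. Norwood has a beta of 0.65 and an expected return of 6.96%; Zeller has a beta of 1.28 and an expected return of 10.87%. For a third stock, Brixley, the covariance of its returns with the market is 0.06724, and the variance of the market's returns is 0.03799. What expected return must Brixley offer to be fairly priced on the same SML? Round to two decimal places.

13.91%

MRP = (10.87% − 6.96%) / (1.28 − 0.65) = 6.2063%
R_f = 6.96% − 0.65 × 6.2063% = 2.9259%
β_Brixley = Cov / Var(R_m) = 0.06724 / 0.03799 = 1.7699
E(R_Brixley) = R_f + β × MRP = 2.9259% + 1.7699 × 6.2063% = 13.91%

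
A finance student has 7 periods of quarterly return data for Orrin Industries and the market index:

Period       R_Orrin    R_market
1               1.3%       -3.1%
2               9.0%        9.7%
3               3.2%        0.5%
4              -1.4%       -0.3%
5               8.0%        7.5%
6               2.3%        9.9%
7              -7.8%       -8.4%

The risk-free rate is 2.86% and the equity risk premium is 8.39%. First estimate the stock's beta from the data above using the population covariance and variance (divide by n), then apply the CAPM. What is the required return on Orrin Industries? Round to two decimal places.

8.60%

Mean R_i = (1.3 + 9.0 + 3.2 − 1.4 + 8.0 + 2.3 − 7.8) / 7 = 2.0857%
Mean R_m = (-3.1 + 9.7 + 0.5 − 0.3 + 7.5 + 9.9 − 8.4) / 7 = 2.2571%
Σ(R_i − R̄_i)(R_m − R̄_m) = 200.6257  ⇒  Cov = 200.6257 / 7 = 28.6608
Σ(R_m − R̄_m)² = 293.1971  ⇒  Var(R_m) = 293.1971 / 7 = 41.8853
β = Cov / Var(R_m) = 28.6608 / 41.8853 = 0.6843
E(R) = R_f + β × MRP = 2.86% + 0.6843 × 8.39% = 8.60%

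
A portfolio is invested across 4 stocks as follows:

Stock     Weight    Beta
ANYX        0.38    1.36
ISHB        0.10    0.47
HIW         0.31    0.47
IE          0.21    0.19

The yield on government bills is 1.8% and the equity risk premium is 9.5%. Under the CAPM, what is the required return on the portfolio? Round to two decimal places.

β_P = Σ w_i β_i = 0.38×1.36 + 0.10×0.47 + 0.31×0.47 + 0.21×0.19 = 0.7494
E(R_P) = R_f + β_P × MRP = 1.8% + 0.7494 × 9.5% = 8.92%

8.92%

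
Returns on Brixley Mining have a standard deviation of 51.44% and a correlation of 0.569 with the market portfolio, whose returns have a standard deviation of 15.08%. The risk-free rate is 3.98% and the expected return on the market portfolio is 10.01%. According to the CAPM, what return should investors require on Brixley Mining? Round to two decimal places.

15.68%

β = ρ × σ_i / σ_m = 0.569 × 51.44% / 15.08% = 1.9409
MRP = 10.01% − 3.98% = 6.03%
E(R) = 3.98% + 1.9409 × 6.03% = 15.68%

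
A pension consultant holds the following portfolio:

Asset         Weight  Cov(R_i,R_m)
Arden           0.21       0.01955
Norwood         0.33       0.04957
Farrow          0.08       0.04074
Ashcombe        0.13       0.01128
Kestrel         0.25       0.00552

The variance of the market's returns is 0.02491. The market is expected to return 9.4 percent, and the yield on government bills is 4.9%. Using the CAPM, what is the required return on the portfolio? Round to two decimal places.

9.70%

β_Arden = 0.01955 / 0.02491 = 0.7848
β_Norwood = 0.04957 / 0.02491 = 1.9900
β_Farrow = 0.04074 / 0.02491 = 1.6355
β_Ashcombe = 0.01128 / 0.02491 = 0.4528
β_Kestrel = 0.00552 / 0.02491 = 0.2216
β_P = Σ w_i β_i = 0.21×0.7848 + 0.33×1.9900 + 0.08×1.6355 + 0.13×0.4528 + 0.25×0.2216 = 1.0666
MRP = 9.4% − 4.9% = 4.50%
E(R_P) = R_f + β_P × MRP = 4.9% + 1.0666 × 4.5% = 9.70%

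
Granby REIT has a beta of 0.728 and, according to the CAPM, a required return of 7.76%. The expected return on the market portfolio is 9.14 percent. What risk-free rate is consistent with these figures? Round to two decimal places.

E(R) = R_f + β(E(R_m) − R_f) = R_f(1 − β) + β·E(R_m)
7.76% = R_f × (1 − 0.728) + 0.728 × 9.14%
7.76% = R_f × 0.272 + 6.65392%
R_f = (7.76% − 6.65392%) / 0.272 = 4.07%

4.07%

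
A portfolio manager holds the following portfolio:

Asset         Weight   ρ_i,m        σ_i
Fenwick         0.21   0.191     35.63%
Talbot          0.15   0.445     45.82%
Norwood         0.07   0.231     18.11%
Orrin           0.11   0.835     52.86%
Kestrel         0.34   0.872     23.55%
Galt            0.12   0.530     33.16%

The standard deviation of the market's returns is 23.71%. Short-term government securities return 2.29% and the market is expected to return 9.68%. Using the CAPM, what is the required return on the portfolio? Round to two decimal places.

8.13%

β_Fenwick = 0.191 × 35.63% / 23.71% = 0.2870
β_Talbot = 0.445 × 45.82% / 23.71% = 0.8600
β_Norwood = 0.231 × 18.11% / 23.71% = 0.1764
β_Orrin = 0.835 × 52.86% / 23.71% = 1.8616
β_Kestrel = 0.872 × 23.55% / 23.71% = 0.8661
β_Galt = 0.530 × 33.16% / 23.71% = 0.7412
β_P = Σ w_i β_i = 0.21×0.2870 + 0.15×0.8600 + 0.07×0.1764 + 0.11×1.8616 + 0.34×0.8661 + 0.12×0.7412 = 0.7898
MRP = 9.68% − 2.29% = 7.39%
E(R_P) = R_f + β_P × MRP = 2.29% + 0.7898 × 7.39% = 8.13%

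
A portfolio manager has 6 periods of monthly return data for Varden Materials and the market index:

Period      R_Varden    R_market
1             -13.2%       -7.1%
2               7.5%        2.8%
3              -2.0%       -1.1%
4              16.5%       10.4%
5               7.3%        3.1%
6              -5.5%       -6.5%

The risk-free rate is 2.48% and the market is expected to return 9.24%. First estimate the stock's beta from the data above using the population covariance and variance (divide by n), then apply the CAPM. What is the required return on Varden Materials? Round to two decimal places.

13.10%

Mean R_i = (-13.2 + 7.5 − 2.0 + 16.5 + 7.3 − 5.5) / 6 = 1.7667%
Mean R_m = (-7.1 + 2.8 − 1.1 + 10.4 + 3.1 − 6.5) / 6 = 0.2667%
Σ(R_i − R̄_i)(R_m − R̄_m) = 344.0733  ⇒  Cov = 344.0733 / 6 = 57.3456
Σ(R_m − R̄_m)² = 219.0533  ⇒  Var(R_m) = 219.0533 / 6 = 36.5089
β = Cov / Var(R_m) = 57.3456 / 36.5089 = 1.5707
MRP = 9.24% − 2.48% = 6.76%
E(R) = R_f + β × MRP = 2.48% + 1.5707 × 6.76% = 13.10%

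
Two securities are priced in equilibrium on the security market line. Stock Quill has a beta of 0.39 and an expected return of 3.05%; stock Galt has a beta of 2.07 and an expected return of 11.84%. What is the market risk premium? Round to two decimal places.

5.23%

Both satisfy E(R) = R_f + β·MRP, so the slope of the SML is
MRP = (11.84% − 3.05%) / (2.07 − 0.39) = 8.79% / 1.68 = 5.2321%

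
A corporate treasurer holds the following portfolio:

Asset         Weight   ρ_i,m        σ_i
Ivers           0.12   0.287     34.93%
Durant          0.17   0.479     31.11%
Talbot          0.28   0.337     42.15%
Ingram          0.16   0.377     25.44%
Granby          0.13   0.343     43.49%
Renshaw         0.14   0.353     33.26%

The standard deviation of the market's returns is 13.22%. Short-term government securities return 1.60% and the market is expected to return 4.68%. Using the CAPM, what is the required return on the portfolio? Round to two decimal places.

β_Ivers = 0.287 × 34.93% / 13.22% = 0.7583
β_Durant = 0.479 × 31.11% / 13.22% = 1.1272
β_Talbot = 0.337 × 42.15% / 13.22% = 1.0745
β_Ingram = 0.377 × 25.44% / 13.22% = 0.7255
β_Granby = 0.343 × 43.49% / 13.22% = 1.1284
β_Renshaw = 0.353 × 33.26% / 13.22% = 0.8881
β_P = Σ w_i β_i = 0.12×0.7583 + 0.17×1.1272 + 0.28×1.0745 + 0.16×0.7255 + 0.13×1.1284 + 0.14×0.8881 = 0.9706
MRP = 4.68% − 1.60% = 3.08%
E(R_P) = R_f + β_P × MRP = 1.60% + 0.9706 × 3.08% = 4.59%

4.59%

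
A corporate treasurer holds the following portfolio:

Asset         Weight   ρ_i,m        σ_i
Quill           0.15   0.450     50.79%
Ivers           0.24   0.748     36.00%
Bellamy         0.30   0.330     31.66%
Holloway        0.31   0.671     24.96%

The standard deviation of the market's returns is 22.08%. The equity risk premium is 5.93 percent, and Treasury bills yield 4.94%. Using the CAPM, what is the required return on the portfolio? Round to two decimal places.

9.83%

β_Quill = 0.450 × 50.79% / 22.08% = 1.0351
β_Ivers = 0.748 × 36.00% / 22.08% = 1.2196
β_Bellamy = 0.330 × 31.66% / 22.08% = 0.4732
β_Holloway = 0.671 × 24.96% / 22.08% = 0.7585
β_P = Σ w_i β_i = 0.15×1.0351 + 0.24×1.2196 + 0.30×0.4732 + 0.31×0.7585 = 0.8251
E(R_P) = R_f + β_P × MRP = 4.94% + 0.8251 × 5.93% = 9.83%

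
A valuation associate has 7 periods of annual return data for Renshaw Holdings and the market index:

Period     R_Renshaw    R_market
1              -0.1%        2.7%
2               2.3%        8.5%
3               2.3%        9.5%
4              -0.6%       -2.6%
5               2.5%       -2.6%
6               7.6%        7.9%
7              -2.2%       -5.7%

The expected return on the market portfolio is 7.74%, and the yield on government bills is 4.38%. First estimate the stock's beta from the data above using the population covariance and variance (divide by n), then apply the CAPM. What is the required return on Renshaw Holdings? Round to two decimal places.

5.52%

Mean R_i = (-0.1 + 2.3 + 2.3 − 0.6 + 2.5 + 7.6 − 2.2) / 7 = 1.6857%
Mean R_m = (2.7 + 8.5 + 9.5 − 2.6 − 2.6 + 7.9 − 5.7) / 7 = 2.5286%
Σ(R_i − R̄_i)(R_m − R̄_m) = 78.9329  ⇒  Cov = 78.9329 / 7 = 11.2761
Σ(R_m − R̄_m)² = 233.4543  ⇒  Var(R_m) = 233.4543 / 7 = 33.3506
β = Cov / Var(R_m) = 11.2761 / 33.3506 = 0.3381
MRP = 7.74% − 4.38% = 3.36%
E(R) = R_f + β × MRP = 4.38% + 0.3381 × 3.36% = 5.52%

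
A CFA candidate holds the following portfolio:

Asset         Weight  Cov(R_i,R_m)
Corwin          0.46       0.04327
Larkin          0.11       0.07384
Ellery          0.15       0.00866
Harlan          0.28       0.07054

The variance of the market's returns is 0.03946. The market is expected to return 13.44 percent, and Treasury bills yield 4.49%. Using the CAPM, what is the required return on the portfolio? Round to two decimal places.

β_Corwin = 0.04327 / 0.03946 = 1.0966
β_Larkin = 0.07384 / 0.03946 = 1.8713
β_Ellery = 0.00866 / 0.03946 = 0.2195
β_Harlan = 0.07054 / 0.03946 = 1.7876
β_P = Σ w_i β_i = 0.46×1.0966 + 0.11×1.8713 + 0.15×0.2195 + 0.28×1.7876 = 1.2437
MRP = 13.44% − 4.49% = 8.95%
E(R_P) = R_f + β_P × MRP = 4.49% + 1.2437 × 8.95% = 15.62%

15.62%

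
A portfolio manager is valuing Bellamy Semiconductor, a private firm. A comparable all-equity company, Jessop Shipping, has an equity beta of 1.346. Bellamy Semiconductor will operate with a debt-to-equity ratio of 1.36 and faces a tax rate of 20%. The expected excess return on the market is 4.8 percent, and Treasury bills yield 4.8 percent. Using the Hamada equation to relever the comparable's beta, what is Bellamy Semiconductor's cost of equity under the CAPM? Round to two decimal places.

18.29%

β_L = β_U × [1 + (1 − t)(D/E)] = 1.346 × [1 + (1 − 0.20) × 1.36]
    = 1.346 × [1 + 0.80 × 1.36] = 1.346 × 2.0880 = 2.8104
E(R) = R_f + β_L × MRP = 4.8% + 2.8104 × 4.8% = 18.29%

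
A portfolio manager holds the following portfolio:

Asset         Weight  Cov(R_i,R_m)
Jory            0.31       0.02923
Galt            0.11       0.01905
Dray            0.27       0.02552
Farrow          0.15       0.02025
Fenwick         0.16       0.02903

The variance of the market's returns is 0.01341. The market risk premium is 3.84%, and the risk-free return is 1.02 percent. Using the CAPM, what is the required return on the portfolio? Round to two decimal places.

8.39%

β_Jory = 0.02923 / 0.01341 = 2.1797
β_Galt = 0.01905 / 0.01341 = 1.4206
β_Dray = 0.02552 / 0.01341 = 1.9031
β_Farrow = 0.02025 / 0.01341 = 1.5101
β_Fenwick = 0.02903 / 0.01341 = 2.1648
β_P = Σ w_i β_i = 0.31×2.1797 + 0.11×1.4206 + 0.27×1.9031 + 0.15×1.5101 + 0.16×2.1648 = 1.9187
E(R_P) = R_f + β_P × MRP = 1.02% + 1.9187 × 3.84% = 8.39%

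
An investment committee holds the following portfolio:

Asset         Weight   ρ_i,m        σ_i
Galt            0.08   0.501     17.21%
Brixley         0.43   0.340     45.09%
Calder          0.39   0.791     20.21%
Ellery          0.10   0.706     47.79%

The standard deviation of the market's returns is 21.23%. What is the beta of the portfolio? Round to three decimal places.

0.796

β_Galt = 0.501 × 17.21% / 21.23% = 0.4061
β_Brixley = 0.340 × 45.09% / 21.23% = 0.7221
β_Calder = 0.791 × 20.21% / 21.23% = 0.7530
β_Ellery = 0.706 × 47.79% / 21.23% = 1.5892
β_P = Σ w_i β_i = 0.08×0.4061 + 0.43×0.7221 + 0.39×0.7530 + 0.10×1.5892 = 0.7956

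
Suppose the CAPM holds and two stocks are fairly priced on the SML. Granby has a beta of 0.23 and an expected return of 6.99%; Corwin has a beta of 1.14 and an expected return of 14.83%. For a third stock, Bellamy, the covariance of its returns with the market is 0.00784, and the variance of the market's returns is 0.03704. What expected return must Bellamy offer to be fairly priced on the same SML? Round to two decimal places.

MRP = (14.83% − 6.99%) / (1.14 − 0.23) = 8.6154%
R_f = 6.99% − 0.23 × 8.6154% = 5.0085%
β_Bellamy = Cov / Var(R_m) = 0.00784 / 0.03704 = 0.2117
E(R_Bellamy) = R_f + β × MRP = 5.0085% + 0.2117 × 8.6154% = 6.83%

6.83%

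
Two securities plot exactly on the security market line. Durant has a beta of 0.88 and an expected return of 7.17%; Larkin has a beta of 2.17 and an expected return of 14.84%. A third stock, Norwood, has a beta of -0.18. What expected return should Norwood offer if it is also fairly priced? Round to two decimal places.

0.87%

MRP (SML slope) = (14.84% − 7.17%) / (2.17 − 0.88) = 7.67% / 1.29 = 5.9457%
R_f (intercept) = 7.17% − 0.88 × 5.9457% = 1.9378%
E(R_Norwood) = R_f + β × MRP = 1.9378% + -0.18 × 5.9457% = 0.87%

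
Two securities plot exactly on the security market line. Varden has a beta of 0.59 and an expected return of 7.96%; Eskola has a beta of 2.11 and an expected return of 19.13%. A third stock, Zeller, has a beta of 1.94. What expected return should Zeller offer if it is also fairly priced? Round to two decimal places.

MRP (SML slope) = (19.13% − 7.96%) / (2.11 − 0.59) = 11.17% / 1.52 = 7.3487%
R_f (intercept) = 7.96% − 0.59 × 7.3487% = 3.6243%
E(R_Zeller) = R_f + β × MRP = 3.6243% + 1.94 × 7.3487% = 17.88%

17.88%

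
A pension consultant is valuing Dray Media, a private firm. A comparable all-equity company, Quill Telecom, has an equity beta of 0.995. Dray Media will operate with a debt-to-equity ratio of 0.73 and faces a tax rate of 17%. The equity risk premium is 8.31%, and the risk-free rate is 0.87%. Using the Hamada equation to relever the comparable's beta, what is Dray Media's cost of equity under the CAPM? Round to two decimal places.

14.15%

β_L = β_U × [1 + (1 − t)(D/E)] = 0.995 × [1 + (1 − 0.17) × 0.73]
    = 0.995 × [1 + 0.83 × 0.73] = 0.995 × 1.6059 = 1.5979
E(R) = R_f + β_L × MRP = 0.87% + 1.5979 × 8.31% = 14.15%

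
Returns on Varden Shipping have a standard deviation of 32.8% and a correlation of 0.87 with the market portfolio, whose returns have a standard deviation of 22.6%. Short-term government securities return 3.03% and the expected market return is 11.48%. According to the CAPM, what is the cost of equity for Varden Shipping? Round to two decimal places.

β = ρ × σ_i / σ_m = 0.87 × 32.8% / 22.6% = 1.2627
MRP = 11.48% − 3.03% = 8.45%
E(R) = 3.03% + 1.2627 × 8.45% = 13.70%

13.70%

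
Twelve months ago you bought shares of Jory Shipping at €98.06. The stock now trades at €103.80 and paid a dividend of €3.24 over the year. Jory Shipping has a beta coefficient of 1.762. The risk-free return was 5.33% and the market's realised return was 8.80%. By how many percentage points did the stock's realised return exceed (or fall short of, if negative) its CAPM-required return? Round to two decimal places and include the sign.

-2.29%

Realised HPR = (P1 + D1 − P0) / P0 = (103.80 + 3.24 − 98.06) / 98.06 = 8.98 / 98.06 = 9.1577%
MRP = 8.80% − 5.33% = 3.47%
CAPM required = R_f + β·MRP = 5.33% + 1.762 × 3.47% = 11.44414%
α = realised − required = 9.1577% − 11.44414% = -2.29%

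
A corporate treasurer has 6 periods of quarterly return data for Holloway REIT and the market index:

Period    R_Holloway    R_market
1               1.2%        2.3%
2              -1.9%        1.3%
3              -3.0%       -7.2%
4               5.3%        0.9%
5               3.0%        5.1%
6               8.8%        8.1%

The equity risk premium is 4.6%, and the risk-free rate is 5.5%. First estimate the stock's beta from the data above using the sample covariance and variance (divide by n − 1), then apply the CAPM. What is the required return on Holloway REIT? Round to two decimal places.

Mean R_i = (1.2 − 1.9 − 3.0 + 5.3 + 3.0 + 8.8) / 6 = 2.2333%
Mean R_m = (2.3 + 1.3 − 7.2 + 0.9 + 5.1 + 8.1) / 6 = 1.7500%
Σ(R_i − R̄_i)(R_m − R̄_m) = 89.7900  ⇒  Cov = 89.7900 / 5 = 17.9580
Σ(R_m − R̄_m)² = 132.8750  ⇒  Var(R_m) = 132.8750 / 5 = 26.5750
β = Cov / Var(R_m) = 17.9580 / 26.5750 = 0.6757
E(R) = R_f + β × MRP = 5.5% + 0.6757 × 4.6% = 8.61%

8.61%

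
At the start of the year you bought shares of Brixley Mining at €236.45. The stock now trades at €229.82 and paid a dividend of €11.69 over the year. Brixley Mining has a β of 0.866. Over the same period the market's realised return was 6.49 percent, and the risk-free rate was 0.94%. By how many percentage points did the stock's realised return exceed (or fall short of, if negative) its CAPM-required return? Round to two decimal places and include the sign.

-3.61%

Realised HPR = (P1 + D1 − P0) / P0 = (229.82 + 11.69 − 236.45) / 236.45 = 5.06 / 236.45 = 2.1400%
MRP = 6.49% − 0.94% = 5.55%
CAPM required = R_f + β·MRP = 0.94% + 0.866 × 5.55% = 5.74630%
α = realised − required = 2.1400% − 5.74630% = -3.61%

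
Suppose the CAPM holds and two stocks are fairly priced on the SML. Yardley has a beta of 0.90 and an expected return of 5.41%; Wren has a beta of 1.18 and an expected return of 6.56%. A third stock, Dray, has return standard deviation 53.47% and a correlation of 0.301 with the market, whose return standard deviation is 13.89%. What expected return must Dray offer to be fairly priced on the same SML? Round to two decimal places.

6.47%

MRP = (6.56% − 5.41%) / (1.18 − 0.90) = 4.1071%
R_f = 5.41% − 0.90 × 4.1071% = 1.7136%
β_Dray = ρ·σ_i/σ_m = 0.301 × 53.47 / 13.89 = 1.1587
E(R_Dray) = R_f + β × MRP = 1.7136% + 1.1587 × 4.1071% = 6.47%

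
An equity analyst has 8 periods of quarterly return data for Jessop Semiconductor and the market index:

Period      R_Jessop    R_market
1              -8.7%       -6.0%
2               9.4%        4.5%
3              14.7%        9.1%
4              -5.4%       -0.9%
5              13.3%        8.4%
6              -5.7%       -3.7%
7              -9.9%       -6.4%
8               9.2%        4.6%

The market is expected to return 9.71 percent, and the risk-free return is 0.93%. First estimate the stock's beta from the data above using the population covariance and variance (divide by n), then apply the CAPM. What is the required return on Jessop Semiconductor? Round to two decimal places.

Mean R_i = (-8.7 + 9.4 + 14.7 − 5.4 + 13.3 − 5.7 − 9.9 + 9.2) / 8 = 2.1125%
Mean R_m = (-6.0 + 4.5 + 9.1 − 0.9 + 8.4 − 3.7 − 6.4 + 4.6) / 8 = 1.2000%
Σ(R_i − R̄_i)(R_m − R̄_m) = 451.3400  ⇒  Cov = 451.3400 / 8 = 56.4175
Σ(R_m − R̄_m)² = 274.7200  ⇒  Var(R_m) = 274.7200 / 8 = 34.3400
β = Cov / Var(R_m) = 56.4175 / 34.3400 = 1.6429
MRP = 9.71% − 0.93% = 8.78%
E(R) = R_f + β × MRP = 0.93% + 1.6429 × 8.78% = 15.35%

15.35%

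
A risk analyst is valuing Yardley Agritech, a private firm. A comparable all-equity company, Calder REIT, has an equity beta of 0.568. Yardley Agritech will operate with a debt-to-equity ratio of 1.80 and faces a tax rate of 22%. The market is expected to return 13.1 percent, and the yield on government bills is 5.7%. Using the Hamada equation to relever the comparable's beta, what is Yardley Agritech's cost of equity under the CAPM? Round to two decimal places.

15.80%

β_L = β_U × [1 + (1 − t)(D/E)] = 0.568 × [1 + (1 − 0.22) × 1.80]
    = 0.568 × [1 + 0.78 × 1.80] = 0.568 × 2.4040 = 1.3655
MRP = 13.1% − 5.7% = 7.40%
E(R) = R_f + β_L × MRP = 5.7% + 1.3655 × 7.4% = 15.80%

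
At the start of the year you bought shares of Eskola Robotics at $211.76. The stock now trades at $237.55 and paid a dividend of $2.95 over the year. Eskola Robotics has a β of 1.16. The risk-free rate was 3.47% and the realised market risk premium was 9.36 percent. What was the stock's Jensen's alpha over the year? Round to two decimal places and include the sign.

-0.76%

Realised HPR = (P1 + D1 − P0) / P0 = (237.55 + 2.95 − 211.76) / 211.76 = 28.74 / 211.76 = 13.5720%
CAPM required = R_f + β·MRP = 3.47% + 1.16 × 9.36% = 14.3276%
α = realised − required = 13.5720% − 14.3276% = -0.76%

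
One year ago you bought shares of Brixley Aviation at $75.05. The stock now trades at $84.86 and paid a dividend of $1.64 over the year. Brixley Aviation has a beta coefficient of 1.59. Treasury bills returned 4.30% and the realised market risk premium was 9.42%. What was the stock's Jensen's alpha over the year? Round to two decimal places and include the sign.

-4.02%

Realised HPR = (P1 + D1 − P0) / P0 = (84.86 + 1.64 − 75.05) / 75.05 = 11.45 / 75.05 = 15.2565%
CAPM required = R_f + β·MRP = 4.30% + 1.59 × 9.42% = 19.2778%
α = realised − required = 15.2565% − 19.2778% = -4.02%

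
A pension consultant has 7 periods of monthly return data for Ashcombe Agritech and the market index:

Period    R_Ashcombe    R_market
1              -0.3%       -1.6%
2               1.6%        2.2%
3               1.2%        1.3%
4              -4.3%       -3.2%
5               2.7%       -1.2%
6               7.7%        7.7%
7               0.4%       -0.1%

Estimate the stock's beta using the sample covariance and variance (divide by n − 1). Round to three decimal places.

0.901

Mean R_i = (-0.3 + 1.6 + 1.2 − 4.3 + 2.7 + 7.7 + 0.4) / 7 = 1.2857%
Mean R_m = (-1.6 + 2.2 + 1.3 − 3.2 − 1.2 + 7.7 − 0.1) / 7 = 0.7286%
Σ(R_i − R̄_i)(R_m − R̄_m) = 68.7729  ⇒  Cov = 68.7729 / 6 = 11.4622
Σ(R_m − R̄_m)² = 76.3543  ⇒  Var(R_m) = 76.3543 / 6 = 12.7257
β = Cov / Var(R_m) = 11.4622 / 12.7257 = 0.9007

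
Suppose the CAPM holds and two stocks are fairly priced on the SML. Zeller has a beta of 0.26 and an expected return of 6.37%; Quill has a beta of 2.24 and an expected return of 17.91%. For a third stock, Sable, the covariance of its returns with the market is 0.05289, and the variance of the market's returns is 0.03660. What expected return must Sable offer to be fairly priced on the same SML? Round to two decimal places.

MRP = (17.91% − 6.37%) / (2.24 − 0.26) = 5.8283%
R_f = 6.37% − 0.26 × 5.8283% = 4.8546%
β_Sable = Cov / Var(R_m) = 0.05289 / 0.03660 = 1.4451
E(R_Sable) = R_f + β × MRP = 4.8546% + 1.4451 × 5.8283% = 13.28%

13.28%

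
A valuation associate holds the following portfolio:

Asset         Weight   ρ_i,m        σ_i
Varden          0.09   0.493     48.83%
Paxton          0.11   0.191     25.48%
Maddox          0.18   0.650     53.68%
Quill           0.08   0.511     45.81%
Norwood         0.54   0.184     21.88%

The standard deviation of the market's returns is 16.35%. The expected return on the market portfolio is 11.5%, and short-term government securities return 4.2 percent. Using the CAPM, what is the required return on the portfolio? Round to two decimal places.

β_Varden = 0.493 × 48.83% / 16.35% = 1.4724
β_Paxton = 0.191 × 25.48% / 16.35% = 0.2977
β_Maddox = 0.650 × 53.68% / 16.35% = 2.1341
β_Quill = 0.511 × 45.81% / 16.35% = 1.4317
β_Norwood = 0.184 × 21.88% / 16.35% = 0.2462
β_P = Σ w_i β_i = 0.09×1.4724 + 0.11×0.2977 + 0.18×2.1341 + 0.08×1.4317 + 0.54×0.2462 = 0.7969
MRP = 11.5% − 4.2% = 7.30%
E(R_P) = R_f + β_P × MRP = 4.2% + 0.7969 × 7.3% = 10.02%

10.02%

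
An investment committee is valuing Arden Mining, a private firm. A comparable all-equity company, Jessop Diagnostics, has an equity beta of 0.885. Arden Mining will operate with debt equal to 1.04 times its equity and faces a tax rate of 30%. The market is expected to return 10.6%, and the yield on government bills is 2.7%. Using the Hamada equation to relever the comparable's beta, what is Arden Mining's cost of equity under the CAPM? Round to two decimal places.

14.78%

β_L = β_U × [1 + (1 − t)(D/E)] = 0.885 × [1 + (1 − 0.30) × 1.04]
    = 0.885 × [1 + 0.70 × 1.04] = 0.885 × 1.7280 = 1.5293
MRP = 10.6% − 2.7% = 7.90%
E(R) = R_f + β_L × MRP = 2.7% + 1.5293 × 7.9% = 14.78%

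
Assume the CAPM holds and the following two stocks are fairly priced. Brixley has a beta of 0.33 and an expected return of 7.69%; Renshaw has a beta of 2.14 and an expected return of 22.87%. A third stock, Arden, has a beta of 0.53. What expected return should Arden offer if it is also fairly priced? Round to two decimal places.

9.37%

MRP (SML slope) = (22.87% − 7.69%) / (2.14 − 0.33) = 15.18% / 1.81 = 8.3867%
R_f (intercept) = 7.69% − 0.33 × 8.3867% = 4.9224%
E(R_Arden) = R_f + β × MRP = 4.9224% + 0.53 × 8.3867% = 9.37%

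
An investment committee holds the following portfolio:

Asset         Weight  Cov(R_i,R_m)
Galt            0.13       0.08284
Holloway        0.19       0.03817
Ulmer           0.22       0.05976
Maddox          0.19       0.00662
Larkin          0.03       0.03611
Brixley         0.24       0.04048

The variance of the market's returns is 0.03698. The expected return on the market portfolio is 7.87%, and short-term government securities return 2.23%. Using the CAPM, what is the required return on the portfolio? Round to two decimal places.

β_Galt = 0.08284 / 0.03698 = 2.2401
β_Holloway = 0.03817 / 0.03698 = 1.0322
β_Ulmer = 0.05976 / 0.03698 = 1.6160
β_Maddox = 0.00662 / 0.03698 = 0.1790
β_Larkin = 0.03611 / 0.03698 = 0.9765
β_Brixley = 0.04048 / 0.03698 = 1.0946
β_P = Σ w_i β_i = 0.13×2.2401 + 0.19×1.0322 + 0.22×1.6160 + 0.19×0.1790 + 0.03×0.9765 + 0.24×1.0946 = 1.1689
MRP = 7.87% − 2.23% = 5.64%
E(R_P) = R_f + β_P × MRP = 2.23% + 1.1689 × 5.64% = 8.82%

8.82%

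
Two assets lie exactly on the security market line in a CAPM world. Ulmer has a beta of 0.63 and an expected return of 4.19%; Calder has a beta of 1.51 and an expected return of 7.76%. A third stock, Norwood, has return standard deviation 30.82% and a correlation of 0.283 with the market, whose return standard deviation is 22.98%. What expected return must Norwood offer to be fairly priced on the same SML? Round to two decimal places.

3.17%

MRP = (7.76% − 4.19%) / (1.51 − 0.63) = 4.0568%
R_f = 4.19% − 0.63 × 4.0568% = 1.6342%
β_Norwood = ρ·σ_i/σ_m = 0.283 × 30.82 / 22.98 = 0.3796
E(R_Norwood) = R_f + β × MRP = 1.6342% + 0.3796 × 4.0568% = 3.17%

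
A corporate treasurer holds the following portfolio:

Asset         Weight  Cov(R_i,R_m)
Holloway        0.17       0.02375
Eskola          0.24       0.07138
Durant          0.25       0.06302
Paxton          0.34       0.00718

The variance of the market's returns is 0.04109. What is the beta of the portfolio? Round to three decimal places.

0.958

β_Holloway = 0.02375 / 0.04109 = 0.5780
β_Eskola = 0.07138 / 0.04109 = 1.7372
β_Durant = 0.06302 / 0.04109 = 1.5337
β_Paxton = 0.00718 / 0.04109 = 0.1747
β_P = Σ w_i β_i = 0.17×0.5780 + 0.24×1.7372 + 0.25×1.5337 + 0.34×0.1747 = 0.9580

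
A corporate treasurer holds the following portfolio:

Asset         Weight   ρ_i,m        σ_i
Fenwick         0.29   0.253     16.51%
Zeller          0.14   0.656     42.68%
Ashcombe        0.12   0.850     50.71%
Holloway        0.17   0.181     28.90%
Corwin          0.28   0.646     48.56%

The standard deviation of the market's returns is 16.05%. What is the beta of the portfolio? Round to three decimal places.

1.245

β_Fenwick = 0.253 × 16.51% / 16.05% = 0.2603
β_Zeller = 0.656 × 42.68% / 16.05% = 1.7444
β_Ashcombe = 0.850 × 50.71% / 16.05% = 2.6856
β_Holloway = 0.181 × 28.90% / 16.05% = 0.3259
β_Corwin = 0.646 × 48.56% / 16.05% = 1.9545
β_P = Σ w_i β_i = 0.29×0.2603 + 0.14×1.7444 + 0.12×2.6856 + 0.17×0.3259 + 0.28×1.9545 = 1.2446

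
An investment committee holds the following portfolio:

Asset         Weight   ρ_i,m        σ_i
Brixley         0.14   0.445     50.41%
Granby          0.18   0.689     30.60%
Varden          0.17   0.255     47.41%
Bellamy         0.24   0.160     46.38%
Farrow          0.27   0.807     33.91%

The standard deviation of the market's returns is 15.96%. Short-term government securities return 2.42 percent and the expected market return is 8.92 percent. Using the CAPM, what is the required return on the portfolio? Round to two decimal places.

β_Brixley = 0.445 × 50.41% / 15.96% = 1.4055
β_Granby = 0.689 × 30.60% / 15.96% = 1.3210
β_Varden = 0.255 × 47.41% / 15.96% = 0.7575
β_Bellamy = 0.160 × 46.38% / 15.96% = 0.4650
β_Farrow = 0.807 × 33.91% / 15.96% = 1.7146
β_P = Σ w_i β_i = 0.14×1.4055 + 0.18×1.3210 + 0.17×0.7575 + 0.24×0.4650 + 0.27×1.7146 = 1.1379
MRP = 8.92% − 2.42% = 6.50%
E(R_P) = R_f + β_P × MRP = 2.42% + 1.1379 × 6.50% = 9.82%

9.82%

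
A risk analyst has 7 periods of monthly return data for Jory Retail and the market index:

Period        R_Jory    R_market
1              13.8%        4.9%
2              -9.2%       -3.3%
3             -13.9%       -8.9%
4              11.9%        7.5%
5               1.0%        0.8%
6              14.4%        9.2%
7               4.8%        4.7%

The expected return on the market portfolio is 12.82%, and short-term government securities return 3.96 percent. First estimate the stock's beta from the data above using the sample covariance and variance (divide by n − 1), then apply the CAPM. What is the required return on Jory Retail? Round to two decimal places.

19.02%

Mean R_i = (13.8 − 9.2 − 13.9 + 11.9 + 1.0 + 14.4 + 4.8) / 7 = 3.2571%
Mean R_m = (4.9 − 3.3 − 8.9 + 7.5 + 0.8 + 9.2 + 4.7) / 7 = 2.1286%
Σ(R_i − R̄_i)(R_m − R̄_m) = 418.2486  ⇒  Cov = 418.2486 / 6 = 69.7081
Σ(R_m − R̄_m)² = 246.0143  ⇒  Var(R_m) = 246.0143 / 6 = 41.0024
β = Cov / Var(R_m) = 69.7081 / 41.0024 = 1.7001
MRP = 12.82% − 3.96% = 8.86%
E(R) = R_f + β × MRP = 3.96% + 1.7001 × 8.86% = 19.02%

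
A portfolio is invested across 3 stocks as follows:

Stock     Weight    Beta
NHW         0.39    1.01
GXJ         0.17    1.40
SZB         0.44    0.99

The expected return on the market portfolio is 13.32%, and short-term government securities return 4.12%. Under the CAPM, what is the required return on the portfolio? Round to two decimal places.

13.94%

β_P = Σ w_i β_i = 0.39×1.01 + 0.17×1.40 + 0.44×0.99 = 1.0675
MRP = 13.32% − 4.12% = 9.20%
E(R_P) = R_f + β_P × MRP = 4.12% + 1.0675 × 9.20% = 13.94%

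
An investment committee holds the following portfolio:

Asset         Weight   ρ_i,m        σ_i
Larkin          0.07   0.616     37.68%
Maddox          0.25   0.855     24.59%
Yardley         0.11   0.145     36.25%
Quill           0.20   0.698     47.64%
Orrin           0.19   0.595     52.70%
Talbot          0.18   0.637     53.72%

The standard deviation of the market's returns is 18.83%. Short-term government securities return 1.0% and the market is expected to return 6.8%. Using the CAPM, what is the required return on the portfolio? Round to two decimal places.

9.08%

β_Larkin = 0.616 × 37.68% / 18.83% = 1.2327
β_Maddox = 0.855 × 24.59% / 18.83% = 1.1165
β_Yardley = 0.145 × 36.25% / 18.83% = 0.2791
β_Quill = 0.698 × 47.64% / 18.83% = 1.7659
β_Orrin = 0.595 × 52.70% / 18.83% = 1.6652
β_Talbot = 0.637 × 53.72% / 18.83% = 1.8173
β_P = Σ w_i β_i = 0.07×1.2327 + 0.25×1.1165 + 0.11×0.2791 + 0.20×1.7659 + 0.19×1.6652 + 0.18×1.8173 = 1.3928
MRP = 6.8% − 1.0% = 5.80%
E(R_P) = R_f + β_P × MRP = 1.0% + 1.3928 × 5.8% = 9.08%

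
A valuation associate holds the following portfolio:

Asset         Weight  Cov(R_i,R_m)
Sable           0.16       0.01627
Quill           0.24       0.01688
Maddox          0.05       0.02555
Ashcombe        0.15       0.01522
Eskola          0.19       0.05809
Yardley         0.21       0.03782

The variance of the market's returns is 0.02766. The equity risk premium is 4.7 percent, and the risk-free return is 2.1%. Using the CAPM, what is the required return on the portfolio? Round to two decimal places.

β_Sable = 0.01627 / 0.02766 = 0.5882
β_Quill = 0.01688 / 0.02766 = 0.6103
β_Maddox = 0.02555 / 0.02766 = 0.9237
β_Ashcombe = 0.01522 / 0.02766 = 0.5503
β_Eskola = 0.05809 / 0.02766 = 2.1001
β_Yardley = 0.03782 / 0.02766 = 1.3673
β_P = Σ w_i β_i = 0.16×0.5882 + 0.24×0.6103 + 0.05×0.9237 + 0.15×0.5503 + 0.19×2.1001 + 0.21×1.3673 = 1.0555
E(R_P) = R_f + β_P × MRP = 2.1% + 1.0555 × 4.7% = 7.06%

7.06%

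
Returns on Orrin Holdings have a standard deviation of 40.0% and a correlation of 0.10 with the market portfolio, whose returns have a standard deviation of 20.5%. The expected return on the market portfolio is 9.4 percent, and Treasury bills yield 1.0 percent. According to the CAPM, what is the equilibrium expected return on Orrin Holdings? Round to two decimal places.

β = ρ × σ_i / σ_m = 0.10 × 40.0% / 20.5% = 0.1951
MRP = 9.4% − 1.0% = 8.40%
E(R) = 1.0% + 0.1951 × 8.4% = 2.64%

2.64%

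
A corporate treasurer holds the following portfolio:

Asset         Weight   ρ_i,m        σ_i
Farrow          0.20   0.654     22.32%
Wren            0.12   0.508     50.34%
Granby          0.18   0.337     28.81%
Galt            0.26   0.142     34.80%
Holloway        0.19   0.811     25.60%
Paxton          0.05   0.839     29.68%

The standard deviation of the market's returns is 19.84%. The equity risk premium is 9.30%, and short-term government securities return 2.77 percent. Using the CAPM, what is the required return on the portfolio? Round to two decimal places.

β_Farrow = 0.654 × 22.32% / 19.84% = 0.7358
β_Wren = 0.508 × 50.34% / 19.84% = 1.2889
β_Granby = 0.337 × 28.81% / 19.84% = 0.4894
β_Galt = 0.142 × 34.80% / 19.84% = 0.2491
β_Holloway = 0.811 × 25.60% / 19.84% = 1.0465
β_Paxton = 0.839 × 29.68% / 19.84% = 1.2551
β_P = Σ w_i β_i = 0.20×0.7358 + 0.12×1.2889 + 0.18×0.4894 + 0.26×0.2491 + 0.19×1.0465 + 0.05×1.2551 = 0.7163
E(R_P) = R_f + β_P × MRP = 2.77% + 0.7163 × 9.30% = 9.43%

9.43%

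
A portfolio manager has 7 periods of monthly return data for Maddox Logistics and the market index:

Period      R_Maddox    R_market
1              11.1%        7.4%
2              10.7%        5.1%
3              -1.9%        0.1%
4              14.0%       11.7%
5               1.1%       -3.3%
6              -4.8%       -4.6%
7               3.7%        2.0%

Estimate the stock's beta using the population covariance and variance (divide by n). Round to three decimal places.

Mean R_i = (11.1 + 10.7 − 1.9 + 14.0 + 1.1 − 4.8 + 3.7) / 7 = 4.8429%
Mean R_m = (7.4 + 5.1 + 0.1 + 11.7 − 3.3 − 4.6 + 2.0) / 7 = 2.6286%
Σ(R_i − R̄_i)(R_m − R̄_m) = 237.0614  ⇒  Cov = 237.0614 / 7 = 33.8659
Σ(R_m − R̄_m)² = 205.3543  ⇒  Var(R_m) = 205.3543 / 7 = 29.3363
β = Cov / Var(R_m) = 33.8659 / 29.3363 = 1.1544

1.154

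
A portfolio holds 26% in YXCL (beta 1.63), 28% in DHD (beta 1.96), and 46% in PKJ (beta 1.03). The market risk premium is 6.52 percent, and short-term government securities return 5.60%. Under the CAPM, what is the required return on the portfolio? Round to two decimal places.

15.03%

β_P = Σ w_i β_i = 0.26×1.63 + 0.28×1.96 + 0.46×1.03 = 1.4464
E(R_P) = R_f + β_P × MRP = 5.60% + 1.4464 × 6.52% = 15.03%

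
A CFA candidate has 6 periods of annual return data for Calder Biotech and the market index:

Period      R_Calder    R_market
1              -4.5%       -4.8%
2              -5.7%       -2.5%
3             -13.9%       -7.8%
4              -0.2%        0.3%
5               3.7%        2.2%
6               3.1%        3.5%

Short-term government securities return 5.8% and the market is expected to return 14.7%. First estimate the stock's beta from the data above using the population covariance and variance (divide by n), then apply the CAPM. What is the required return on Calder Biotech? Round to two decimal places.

18.81%

Mean R_i = (-4.5 − 5.7 − 13.9 − 0.2 + 3.7 + 3.1) / 6 = -2.9167%
Mean R_m = (-4.8 − 2.5 − 7.8 + 0.3 + 2.2 + 3.5) / 6 = -1.5167%
Σ(R_i − R̄_i)(R_m − R̄_m) = 136.6583  ⇒  Cov = 136.6583 / 6 = 22.7764
Σ(R_m − R̄_m)² = 93.5083  ⇒  Var(R_m) = 93.5083 / 6 = 15.5847
β = Cov / Var(R_m) = 22.7764 / 15.5847 = 1.4615
MRP = 14.7% − 5.8% = 8.90%
E(R) = R_f + β × MRP = 5.8% + 1.4615 × 8.9% = 18.81%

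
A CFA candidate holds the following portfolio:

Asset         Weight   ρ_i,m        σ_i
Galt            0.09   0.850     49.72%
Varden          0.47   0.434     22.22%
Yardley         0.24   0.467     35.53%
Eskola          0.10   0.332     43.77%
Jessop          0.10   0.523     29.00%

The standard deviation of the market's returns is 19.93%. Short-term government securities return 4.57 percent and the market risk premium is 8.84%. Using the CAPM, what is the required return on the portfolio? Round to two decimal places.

β_Galt = 0.850 × 49.72% / 19.93% = 2.1205
β_Varden = 0.434 × 22.22% / 19.93% = 0.4839
β_Yardley = 0.467 × 35.53% / 19.93% = 0.8325
β_Eskola = 0.332 × 43.77% / 19.93% = 0.7291
β_Jessop = 0.523 × 29.00% / 19.93% = 0.7610
β_P = Σ w_i β_i = 0.09×2.1205 + 0.47×0.4839 + 0.24×0.8325 + 0.10×0.7291 + 0.10×0.7610 = 0.7671
E(R_P) = R_f + β_P × MRP = 4.57% + 0.7671 × 8.84% = 11.35%

11.35%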